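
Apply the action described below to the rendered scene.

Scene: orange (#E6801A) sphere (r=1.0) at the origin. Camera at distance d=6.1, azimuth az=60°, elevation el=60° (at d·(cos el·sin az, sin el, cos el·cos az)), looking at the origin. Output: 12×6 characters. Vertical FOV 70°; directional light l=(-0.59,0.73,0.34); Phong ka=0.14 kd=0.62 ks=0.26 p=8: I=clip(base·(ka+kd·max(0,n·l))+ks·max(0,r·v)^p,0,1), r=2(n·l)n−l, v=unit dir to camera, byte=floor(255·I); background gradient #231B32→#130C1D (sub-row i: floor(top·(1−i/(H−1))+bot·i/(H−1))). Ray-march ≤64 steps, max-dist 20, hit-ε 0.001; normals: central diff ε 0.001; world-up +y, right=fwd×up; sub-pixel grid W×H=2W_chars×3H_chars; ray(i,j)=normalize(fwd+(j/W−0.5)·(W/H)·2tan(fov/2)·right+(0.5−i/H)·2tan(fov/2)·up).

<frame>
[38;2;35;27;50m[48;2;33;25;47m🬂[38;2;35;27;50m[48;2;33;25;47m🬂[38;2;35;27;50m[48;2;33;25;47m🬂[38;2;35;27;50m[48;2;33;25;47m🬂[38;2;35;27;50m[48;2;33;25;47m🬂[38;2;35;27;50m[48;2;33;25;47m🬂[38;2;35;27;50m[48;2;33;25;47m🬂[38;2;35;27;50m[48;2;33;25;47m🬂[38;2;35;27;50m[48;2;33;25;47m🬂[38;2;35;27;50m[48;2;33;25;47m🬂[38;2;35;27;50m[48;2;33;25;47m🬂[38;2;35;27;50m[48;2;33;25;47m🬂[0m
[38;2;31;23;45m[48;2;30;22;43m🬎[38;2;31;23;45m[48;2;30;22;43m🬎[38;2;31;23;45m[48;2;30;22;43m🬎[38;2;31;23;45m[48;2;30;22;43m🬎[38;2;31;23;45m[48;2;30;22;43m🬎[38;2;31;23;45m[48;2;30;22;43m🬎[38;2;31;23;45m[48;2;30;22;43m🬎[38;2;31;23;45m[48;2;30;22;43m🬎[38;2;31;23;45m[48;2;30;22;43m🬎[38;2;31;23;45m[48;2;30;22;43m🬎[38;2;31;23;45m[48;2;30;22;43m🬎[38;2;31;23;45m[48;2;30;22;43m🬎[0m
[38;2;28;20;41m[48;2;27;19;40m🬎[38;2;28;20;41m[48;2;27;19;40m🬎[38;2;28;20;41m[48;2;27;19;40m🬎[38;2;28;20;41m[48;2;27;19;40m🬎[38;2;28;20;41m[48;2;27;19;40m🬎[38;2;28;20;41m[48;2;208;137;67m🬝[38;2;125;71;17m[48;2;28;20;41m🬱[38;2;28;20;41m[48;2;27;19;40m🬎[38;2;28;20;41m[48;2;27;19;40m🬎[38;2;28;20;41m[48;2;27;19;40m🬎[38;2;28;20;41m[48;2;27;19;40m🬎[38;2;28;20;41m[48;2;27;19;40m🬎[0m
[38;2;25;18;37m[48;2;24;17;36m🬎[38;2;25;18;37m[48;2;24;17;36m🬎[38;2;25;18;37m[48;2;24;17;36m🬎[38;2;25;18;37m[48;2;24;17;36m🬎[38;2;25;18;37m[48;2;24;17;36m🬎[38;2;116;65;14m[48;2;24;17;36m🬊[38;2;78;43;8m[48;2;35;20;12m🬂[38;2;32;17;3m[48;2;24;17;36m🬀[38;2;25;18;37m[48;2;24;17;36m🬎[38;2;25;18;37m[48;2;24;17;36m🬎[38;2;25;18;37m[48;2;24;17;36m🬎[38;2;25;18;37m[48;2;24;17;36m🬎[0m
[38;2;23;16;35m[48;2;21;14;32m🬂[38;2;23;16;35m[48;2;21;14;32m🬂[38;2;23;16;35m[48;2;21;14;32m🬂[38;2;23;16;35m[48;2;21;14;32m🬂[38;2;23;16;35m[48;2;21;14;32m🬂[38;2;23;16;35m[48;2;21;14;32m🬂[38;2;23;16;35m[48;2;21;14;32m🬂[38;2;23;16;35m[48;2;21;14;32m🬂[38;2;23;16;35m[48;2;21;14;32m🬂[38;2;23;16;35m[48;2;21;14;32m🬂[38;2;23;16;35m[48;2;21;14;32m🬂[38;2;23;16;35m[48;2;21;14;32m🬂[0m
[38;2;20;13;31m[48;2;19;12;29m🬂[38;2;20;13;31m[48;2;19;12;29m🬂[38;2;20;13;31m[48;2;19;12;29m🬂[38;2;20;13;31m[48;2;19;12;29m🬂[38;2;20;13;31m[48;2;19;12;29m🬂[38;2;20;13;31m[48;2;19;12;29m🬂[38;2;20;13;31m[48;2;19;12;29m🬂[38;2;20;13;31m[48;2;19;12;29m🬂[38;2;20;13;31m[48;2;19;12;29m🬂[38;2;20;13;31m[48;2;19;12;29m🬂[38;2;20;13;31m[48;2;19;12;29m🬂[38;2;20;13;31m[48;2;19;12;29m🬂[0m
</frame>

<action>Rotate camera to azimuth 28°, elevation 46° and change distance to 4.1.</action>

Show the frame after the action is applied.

<frame>
[38;2;35;27;50m[48;2;33;25;47m🬂[38;2;35;27;50m[48;2;33;25;47m🬂[38;2;35;27;50m[48;2;33;25;47m🬂[38;2;35;27;50m[48;2;33;25;47m🬂[38;2;35;27;50m[48;2;33;25;47m🬂[38;2;35;27;50m[48;2;33;25;47m🬂[38;2;35;27;50m[48;2;33;25;47m🬂[38;2;35;27;50m[48;2;33;25;47m🬂[38;2;35;27;50m[48;2;33;25;47m🬂[38;2;35;27;50m[48;2;33;25;47m🬂[38;2;35;27;50m[48;2;33;25;47m🬂[38;2;35;27;50m[48;2;33;25;47m🬂[0m
[38;2;31;23;45m[48;2;30;22;43m🬎[38;2;31;23;45m[48;2;30;22;43m🬎[38;2;31;23;45m[48;2;30;22;43m🬎[38;2;31;23;45m[48;2;30;22;43m🬎[38;2;31;23;45m[48;2;30;22;43m🬎[38;2;31;23;45m[48;2;30;22;43m🬎[38;2;31;23;45m[48;2;30;22;43m🬎[38;2;31;23;45m[48;2;30;22;43m🬎[38;2;31;23;45m[48;2;30;22;43m🬎[38;2;31;23;45m[48;2;30;22;43m🬎[38;2;31;23;45m[48;2;30;22;43m🬎[38;2;31;23;45m[48;2;30;22;43m🬎[0m
[38;2;28;20;41m[48;2;27;19;40m🬎[38;2;28;20;41m[48;2;27;19;40m🬎[38;2;28;20;41m[48;2;27;19;40m🬎[38;2;28;20;41m[48;2;27;19;40m🬎[38;2;28;20;41m[48;2;168;93;19m🬝[38;2;29;21;42m[48;2;177;107;37m🬀[38;2;100;55;11m[48;2;132;74;16m▐[38;2;65;36;7m[48;2;29;19;32m🬓[38;2;28;20;41m[48;2;27;19;40m🬎[38;2;28;20;41m[48;2;27;19;40m🬎[38;2;28;20;41m[48;2;27;19;40m🬎[38;2;28;20;41m[48;2;27;19;40m🬎[0m
[38;2;25;18;37m[48;2;24;17;36m🬎[38;2;25;18;37m[48;2;24;17;36m🬎[38;2;25;18;37m[48;2;24;17;36m🬎[38;2;25;18;37m[48;2;24;17;36m🬎[38;2;141;78;15m[48;2;24;17;36m🬉[38;2;144;84;24m[48;2;97;54;10m🬆[38;2;94;52;10m[48;2;53;29;5m🬆[38;2;35;19;3m[48;2;24;17;36m🬝[38;2;25;18;37m[48;2;24;17;36m🬎[38;2;25;18;37m[48;2;24;17;36m🬎[38;2;25;18;37m[48;2;24;17;36m🬎[38;2;25;18;37m[48;2;24;17;36m🬎[0m
[38;2;23;16;35m[48;2;21;14;32m🬂[38;2;23;16;35m[48;2;21;14;32m🬂[38;2;23;16;35m[48;2;21;14;32m🬂[38;2;23;16;35m[48;2;21;14;32m🬂[38;2;23;16;35m[48;2;21;14;32m🬂[38;2;21;14;33m[48;2;33;18;3m🬺[38;2;32;17;3m[48;2;21;14;32m🬂[38;2;23;16;35m[48;2;21;14;32m🬂[38;2;23;16;35m[48;2;21;14;32m🬂[38;2;23;16;35m[48;2;21;14;32m🬂[38;2;23;16;35m[48;2;21;14;32m🬂[38;2;23;16;35m[48;2;21;14;32m🬂[0m
[38;2;20;13;31m[48;2;19;12;29m🬂[38;2;20;13;31m[48;2;19;12;29m🬂[38;2;20;13;31m[48;2;19;12;29m🬂[38;2;20;13;31m[48;2;19;12;29m🬂[38;2;20;13;31m[48;2;19;12;29m🬂[38;2;20;13;31m[48;2;19;12;29m🬂[38;2;20;13;31m[48;2;19;12;29m🬂[38;2;20;13;31m[48;2;19;12;29m🬂[38;2;20;13;31m[48;2;19;12;29m🬂[38;2;20;13;31m[48;2;19;12;29m🬂[38;2;20;13;31m[48;2;19;12;29m🬂[38;2;20;13;31m[48;2;19;12;29m🬂[0m
</frame>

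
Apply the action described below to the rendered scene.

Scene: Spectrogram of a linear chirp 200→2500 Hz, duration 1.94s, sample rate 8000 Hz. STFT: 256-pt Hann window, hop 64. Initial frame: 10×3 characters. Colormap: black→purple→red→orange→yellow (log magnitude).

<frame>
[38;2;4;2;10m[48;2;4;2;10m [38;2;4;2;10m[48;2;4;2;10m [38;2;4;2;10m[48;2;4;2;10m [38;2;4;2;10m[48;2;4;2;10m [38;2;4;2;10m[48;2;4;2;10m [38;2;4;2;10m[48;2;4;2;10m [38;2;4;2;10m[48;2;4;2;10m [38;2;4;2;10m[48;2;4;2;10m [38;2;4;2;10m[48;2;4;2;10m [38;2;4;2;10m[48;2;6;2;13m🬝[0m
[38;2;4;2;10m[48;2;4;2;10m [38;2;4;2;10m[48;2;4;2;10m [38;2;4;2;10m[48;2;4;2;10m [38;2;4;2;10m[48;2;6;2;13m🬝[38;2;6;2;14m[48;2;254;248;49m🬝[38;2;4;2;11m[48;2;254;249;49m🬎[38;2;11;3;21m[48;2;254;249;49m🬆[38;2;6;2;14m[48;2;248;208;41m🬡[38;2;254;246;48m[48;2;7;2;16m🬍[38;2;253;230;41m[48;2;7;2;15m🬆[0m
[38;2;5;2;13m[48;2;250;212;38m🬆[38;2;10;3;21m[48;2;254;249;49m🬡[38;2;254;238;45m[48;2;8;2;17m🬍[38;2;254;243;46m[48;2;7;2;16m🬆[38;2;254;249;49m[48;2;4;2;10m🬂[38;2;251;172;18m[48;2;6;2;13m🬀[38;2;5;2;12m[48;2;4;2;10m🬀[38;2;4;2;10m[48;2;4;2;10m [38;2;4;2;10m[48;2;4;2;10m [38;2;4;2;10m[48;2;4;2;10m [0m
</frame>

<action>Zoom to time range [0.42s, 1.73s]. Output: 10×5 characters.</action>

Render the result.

<frame>
[38;2;4;2;10m[48;2;4;2;10m [38;2;4;2;10m[48;2;4;2;10m [38;2;4;2;10m[48;2;4;2;10m [38;2;4;2;10m[48;2;4;2;10m [38;2;4;2;10m[48;2;4;2;10m [38;2;4;2;10m[48;2;4;2;10m [38;2;4;2;10m[48;2;4;2;10m [38;2;4;2;10m[48;2;4;2;10m [38;2;4;2;10m[48;2;4;2;10m [38;2;4;2;10m[48;2;4;2;10m [0m
[38;2;4;2;10m[48;2;4;2;10m [38;2;4;2;10m[48;2;4;2;10m [38;2;4;2;10m[48;2;4;2;10m [38;2;4;2;10m[48;2;4;2;10m [38;2;4;2;10m[48;2;4;2;10m [38;2;4;2;10m[48;2;4;2;10m [38;2;4;2;10m[48;2;4;2;10m [38;2;4;2;10m[48;2;4;2;10m [38;2;4;2;10m[48;2;4;2;11m🬝[38;2;4;2;10m[48;2;7;2;15m🬝[0m
[38;2;4;2;10m[48;2;4;2;10m [38;2;4;2;10m[48;2;4;2;10m [38;2;4;2;10m[48;2;4;2;10m [38;2;4;2;10m[48;2;4;2;11m🬝[38;2;4;2;10m[48;2;9;3;19m🬝[38;2;8;2;18m[48;2;254;233;43m🬝[38;2;9;2;18m[48;2;254;249;49m🬎[38;2;4;2;11m[48;2;253;224;39m🬂[38;2;28;7;43m[48;2;254;249;49m🬰[38;2;253;236;44m[48;2;5;2;12m🬎[0m
[38;2;4;2;10m[48;2;252;201;29m🬎[38;2;11;3;22m[48;2;254;249;49m🬎[38;2;6;2;13m[48;2;253;236;44m🬂[38;2;252;216;36m[48;2;18;4;35m🬍[38;2;254;249;49m[48;2;26;6;37m🬆[38;2;254;249;49m[48;2;5;2;13m🬂[38;2;253;214;35m[48;2;8;2;17m🬀[38;2;9;3;18m[48;2;4;2;10m🬀[38;2;4;2;11m[48;2;4;2;10m🬀[38;2;4;2;10m[48;2;4;2;10m [0m
[38;2;254;249;49m[48;2;5;2;11m🬂[38;2;69;16;88m[48;2;5;2;12m🬀[38;2;6;2;13m[48;2;4;2;10m🬀[38;2;4;2;10m[48;2;4;2;10m [38;2;4;2;10m[48;2;4;2;10m [38;2;4;2;10m[48;2;4;2;10m [38;2;4;2;10m[48;2;4;2;10m [38;2;4;2;10m[48;2;4;2;10m [38;2;4;2;10m[48;2;4;2;10m [38;2;4;2;10m[48;2;4;2;10m [0m
</frame>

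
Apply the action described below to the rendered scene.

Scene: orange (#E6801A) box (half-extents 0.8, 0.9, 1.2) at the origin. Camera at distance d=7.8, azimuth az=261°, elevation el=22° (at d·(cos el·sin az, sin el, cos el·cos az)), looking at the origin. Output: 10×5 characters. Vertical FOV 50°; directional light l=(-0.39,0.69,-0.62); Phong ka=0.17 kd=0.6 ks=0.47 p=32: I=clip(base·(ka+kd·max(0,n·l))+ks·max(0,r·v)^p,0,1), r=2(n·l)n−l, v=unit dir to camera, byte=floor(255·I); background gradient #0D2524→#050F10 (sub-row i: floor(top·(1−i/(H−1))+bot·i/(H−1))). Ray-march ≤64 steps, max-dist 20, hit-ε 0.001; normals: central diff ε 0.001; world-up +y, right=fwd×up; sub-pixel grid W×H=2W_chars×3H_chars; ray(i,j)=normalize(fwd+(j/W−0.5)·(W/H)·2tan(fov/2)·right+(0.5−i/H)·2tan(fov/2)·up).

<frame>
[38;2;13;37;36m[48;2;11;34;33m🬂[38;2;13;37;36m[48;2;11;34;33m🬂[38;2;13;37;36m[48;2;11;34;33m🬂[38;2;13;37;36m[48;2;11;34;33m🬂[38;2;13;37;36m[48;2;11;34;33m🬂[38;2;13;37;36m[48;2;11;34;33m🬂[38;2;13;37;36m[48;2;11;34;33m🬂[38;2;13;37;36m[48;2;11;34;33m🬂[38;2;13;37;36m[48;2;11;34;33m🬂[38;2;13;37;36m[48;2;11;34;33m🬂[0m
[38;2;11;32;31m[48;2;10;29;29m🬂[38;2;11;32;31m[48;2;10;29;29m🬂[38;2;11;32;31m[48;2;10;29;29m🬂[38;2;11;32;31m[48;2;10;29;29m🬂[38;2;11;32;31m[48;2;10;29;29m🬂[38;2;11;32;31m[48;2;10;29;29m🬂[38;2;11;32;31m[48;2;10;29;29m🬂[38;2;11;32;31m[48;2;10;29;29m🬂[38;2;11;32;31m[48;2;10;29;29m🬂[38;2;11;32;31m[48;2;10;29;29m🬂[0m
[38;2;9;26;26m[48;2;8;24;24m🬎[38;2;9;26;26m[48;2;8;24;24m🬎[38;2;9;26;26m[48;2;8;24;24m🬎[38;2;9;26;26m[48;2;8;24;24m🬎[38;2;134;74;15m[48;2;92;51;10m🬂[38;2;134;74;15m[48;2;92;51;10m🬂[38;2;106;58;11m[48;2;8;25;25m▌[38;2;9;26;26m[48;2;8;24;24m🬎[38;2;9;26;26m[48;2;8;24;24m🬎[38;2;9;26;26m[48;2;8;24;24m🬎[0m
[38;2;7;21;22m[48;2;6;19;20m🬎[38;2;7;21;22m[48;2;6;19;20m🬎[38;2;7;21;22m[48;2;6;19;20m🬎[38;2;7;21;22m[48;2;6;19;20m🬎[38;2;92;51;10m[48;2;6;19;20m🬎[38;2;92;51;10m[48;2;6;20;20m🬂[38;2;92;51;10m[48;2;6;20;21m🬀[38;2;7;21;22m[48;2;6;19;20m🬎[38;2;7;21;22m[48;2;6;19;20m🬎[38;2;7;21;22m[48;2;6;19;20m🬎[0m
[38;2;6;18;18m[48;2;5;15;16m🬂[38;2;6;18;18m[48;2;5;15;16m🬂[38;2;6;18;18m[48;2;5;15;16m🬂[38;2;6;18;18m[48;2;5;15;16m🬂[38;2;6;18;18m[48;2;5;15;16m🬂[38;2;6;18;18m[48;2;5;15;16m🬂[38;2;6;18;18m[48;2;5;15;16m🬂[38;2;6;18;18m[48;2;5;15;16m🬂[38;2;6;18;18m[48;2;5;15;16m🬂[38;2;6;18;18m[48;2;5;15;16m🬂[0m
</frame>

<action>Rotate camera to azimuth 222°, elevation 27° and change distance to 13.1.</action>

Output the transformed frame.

<frame>
[38;2;13;37;36m[48;2;11;34;33m🬂[38;2;13;37;36m[48;2;11;34;33m🬂[38;2;13;37;36m[48;2;11;34;33m🬂[38;2;13;37;36m[48;2;11;34;33m🬂[38;2;13;37;36m[48;2;11;34;33m🬂[38;2;13;37;36m[48;2;11;34;33m🬂[38;2;13;37;36m[48;2;11;34;33m🬂[38;2;13;37;36m[48;2;11;34;33m🬂[38;2;13;37;36m[48;2;11;34;33m🬂[38;2;13;37;36m[48;2;11;34;33m🬂[0m
[38;2;11;32;31m[48;2;10;29;29m🬂[38;2;11;32;31m[48;2;10;29;29m🬂[38;2;11;32;31m[48;2;10;29;29m🬂[38;2;11;32;31m[48;2;10;29;29m🬂[38;2;11;32;31m[48;2;10;29;29m🬂[38;2;11;32;31m[48;2;10;29;29m🬂[38;2;11;32;31m[48;2;10;29;29m🬂[38;2;11;32;31m[48;2;10;29;29m🬂[38;2;11;32;31m[48;2;10;29;29m🬂[38;2;11;32;31m[48;2;10;29;29m🬂[0m
[38;2;9;26;26m[48;2;8;24;24m🬎[38;2;9;26;26m[48;2;8;24;24m🬎[38;2;9;26;26m[48;2;8;24;24m🬎[38;2;9;26;26m[48;2;8;24;24m🬎[38;2;124;69;14m[48;2;8;26;26m🬦[38;2;108;60;12m[48;2;9;27;27m🬺[38;2;9;26;26m[48;2;8;24;24m🬎[38;2;9;26;26m[48;2;8;24;24m🬎[38;2;9;26;26m[48;2;8;24;24m🬎[38;2;9;26;26m[48;2;8;24;24m🬎[0m
[38;2;7;21;22m[48;2;6;19;20m🬎[38;2;7;21;22m[48;2;6;19;20m🬎[38;2;7;21;22m[48;2;6;19;20m🬎[38;2;7;21;22m[48;2;6;19;20m🬎[38;2;124;69;14m[48;2;6;20;21m🬁[38;2;92;51;10m[48;2;6;20;21m🬀[38;2;7;21;22m[48;2;6;19;20m🬎[38;2;7;21;22m[48;2;6;19;20m🬎[38;2;7;21;22m[48;2;6;19;20m🬎[38;2;7;21;22m[48;2;6;19;20m🬎[0m
[38;2;6;18;18m[48;2;5;15;16m🬂[38;2;6;18;18m[48;2;5;15;16m🬂[38;2;6;18;18m[48;2;5;15;16m🬂[38;2;6;18;18m[48;2;5;15;16m🬂[38;2;6;18;18m[48;2;5;15;16m🬂[38;2;6;18;18m[48;2;5;15;16m🬂[38;2;6;18;18m[48;2;5;15;16m🬂[38;2;6;18;18m[48;2;5;15;16m🬂[38;2;6;18;18m[48;2;5;15;16m🬂[38;2;6;18;18m[48;2;5;15;16m🬂[0m
</frame>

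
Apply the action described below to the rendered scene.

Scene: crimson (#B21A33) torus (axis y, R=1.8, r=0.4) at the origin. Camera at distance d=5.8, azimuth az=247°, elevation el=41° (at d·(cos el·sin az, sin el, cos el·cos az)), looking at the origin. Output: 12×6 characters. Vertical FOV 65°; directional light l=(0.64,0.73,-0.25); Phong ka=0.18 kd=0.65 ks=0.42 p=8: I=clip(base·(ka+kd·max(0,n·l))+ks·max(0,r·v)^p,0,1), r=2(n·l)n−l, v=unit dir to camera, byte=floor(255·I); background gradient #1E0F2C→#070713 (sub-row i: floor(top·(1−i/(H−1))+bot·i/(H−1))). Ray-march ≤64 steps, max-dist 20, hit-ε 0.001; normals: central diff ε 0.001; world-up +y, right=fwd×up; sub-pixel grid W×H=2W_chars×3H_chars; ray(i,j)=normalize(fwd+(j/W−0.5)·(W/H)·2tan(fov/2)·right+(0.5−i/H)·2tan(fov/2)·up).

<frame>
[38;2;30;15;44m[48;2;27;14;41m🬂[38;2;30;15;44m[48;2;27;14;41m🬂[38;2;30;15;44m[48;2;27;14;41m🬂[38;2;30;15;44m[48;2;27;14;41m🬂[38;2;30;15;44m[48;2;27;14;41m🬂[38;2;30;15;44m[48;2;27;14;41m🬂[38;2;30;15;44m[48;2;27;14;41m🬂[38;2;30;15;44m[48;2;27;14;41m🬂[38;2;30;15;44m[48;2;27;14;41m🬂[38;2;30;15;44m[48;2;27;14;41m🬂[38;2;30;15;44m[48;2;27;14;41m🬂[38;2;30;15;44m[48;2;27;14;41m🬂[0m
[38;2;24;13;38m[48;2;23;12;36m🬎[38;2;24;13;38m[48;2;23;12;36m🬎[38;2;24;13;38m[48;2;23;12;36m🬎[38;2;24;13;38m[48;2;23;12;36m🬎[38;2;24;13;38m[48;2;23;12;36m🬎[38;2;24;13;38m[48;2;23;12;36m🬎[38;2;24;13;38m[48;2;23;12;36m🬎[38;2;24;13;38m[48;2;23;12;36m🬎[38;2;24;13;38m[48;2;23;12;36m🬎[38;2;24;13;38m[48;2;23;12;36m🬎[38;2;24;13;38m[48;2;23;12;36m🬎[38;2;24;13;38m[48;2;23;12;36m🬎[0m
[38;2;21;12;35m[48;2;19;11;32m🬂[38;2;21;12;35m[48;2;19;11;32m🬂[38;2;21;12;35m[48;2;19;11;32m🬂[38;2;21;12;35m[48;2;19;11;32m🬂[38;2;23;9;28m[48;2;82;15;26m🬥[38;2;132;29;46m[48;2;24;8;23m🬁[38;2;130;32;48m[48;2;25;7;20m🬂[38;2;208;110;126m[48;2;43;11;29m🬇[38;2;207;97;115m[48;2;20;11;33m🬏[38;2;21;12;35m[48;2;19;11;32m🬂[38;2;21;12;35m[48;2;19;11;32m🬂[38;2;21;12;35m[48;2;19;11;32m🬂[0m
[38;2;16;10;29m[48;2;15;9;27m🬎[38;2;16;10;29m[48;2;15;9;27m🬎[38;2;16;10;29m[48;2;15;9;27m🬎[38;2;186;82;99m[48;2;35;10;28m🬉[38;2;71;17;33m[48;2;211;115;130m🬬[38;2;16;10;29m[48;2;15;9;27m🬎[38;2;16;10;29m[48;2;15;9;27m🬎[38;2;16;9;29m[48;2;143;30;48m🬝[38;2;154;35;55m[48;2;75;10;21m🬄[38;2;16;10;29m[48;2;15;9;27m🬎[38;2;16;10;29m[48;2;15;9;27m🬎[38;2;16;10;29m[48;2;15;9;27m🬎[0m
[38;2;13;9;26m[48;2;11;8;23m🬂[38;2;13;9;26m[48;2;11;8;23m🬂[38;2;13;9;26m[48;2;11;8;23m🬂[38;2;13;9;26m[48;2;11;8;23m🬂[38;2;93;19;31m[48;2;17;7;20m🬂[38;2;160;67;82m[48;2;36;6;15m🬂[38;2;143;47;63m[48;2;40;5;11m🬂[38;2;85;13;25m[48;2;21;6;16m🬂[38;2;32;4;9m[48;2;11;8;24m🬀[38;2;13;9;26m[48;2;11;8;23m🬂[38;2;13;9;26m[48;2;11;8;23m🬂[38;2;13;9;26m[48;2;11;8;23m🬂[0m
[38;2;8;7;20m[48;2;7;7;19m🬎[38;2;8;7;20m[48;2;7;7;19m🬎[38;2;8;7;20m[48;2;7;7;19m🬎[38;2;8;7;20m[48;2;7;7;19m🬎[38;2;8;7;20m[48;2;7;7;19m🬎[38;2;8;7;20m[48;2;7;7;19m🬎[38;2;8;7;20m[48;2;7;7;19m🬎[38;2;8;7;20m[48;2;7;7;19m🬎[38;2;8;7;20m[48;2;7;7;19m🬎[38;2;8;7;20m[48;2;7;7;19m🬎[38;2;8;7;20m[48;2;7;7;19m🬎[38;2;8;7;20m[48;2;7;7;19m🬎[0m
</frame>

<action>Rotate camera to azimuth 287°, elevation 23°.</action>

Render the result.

<frame>
[38;2;30;15;44m[48;2;27;14;41m🬂[38;2;30;15;44m[48;2;27;14;41m🬂[38;2;30;15;44m[48;2;27;14;41m🬂[38;2;30;15;44m[48;2;27;14;41m🬂[38;2;30;15;44m[48;2;27;14;41m🬂[38;2;30;15;44m[48;2;27;14;41m🬂[38;2;30;15;44m[48;2;27;14;41m🬂[38;2;30;15;44m[48;2;27;14;41m🬂[38;2;30;15;44m[48;2;27;14;41m🬂[38;2;30;15;44m[48;2;27;14;41m🬂[38;2;30;15;44m[48;2;27;14;41m🬂[38;2;30;15;44m[48;2;27;14;41m🬂[0m
[38;2;24;13;38m[48;2;23;12;36m🬎[38;2;24;13;38m[48;2;23;12;36m🬎[38;2;24;13;38m[48;2;23;12;36m🬎[38;2;24;13;38m[48;2;23;12;36m🬎[38;2;24;13;38m[48;2;23;12;36m🬎[38;2;24;13;38m[48;2;23;12;36m🬎[38;2;24;13;38m[48;2;23;12;36m🬎[38;2;24;13;38m[48;2;23;12;36m🬎[38;2;24;13;38m[48;2;23;12;36m🬎[38;2;24;13;38m[48;2;23;12;36m🬎[38;2;24;13;38m[48;2;23;12;36m🬎[38;2;24;13;38m[48;2;23;12;36m🬎[0m
[38;2;21;12;35m[48;2;19;11;32m🬂[38;2;21;12;35m[48;2;19;11;32m🬂[38;2;21;12;35m[48;2;19;11;32m🬂[38;2;21;12;35m[48;2;19;11;32m🬂[38;2;26;10;30m[48;2;175;85;100m🬬[38;2;184;94;109m[48;2;25;8;24m🬇[38;2;190;106;119m[48;2;26;8;22m🬋[38;2;22;10;29m[48;2;59;12;20m🬝[38;2;182;88;103m[48;2;20;11;33m🬏[38;2;21;12;35m[48;2;19;11;32m🬂[38;2;21;12;35m[48;2;19;11;32m🬂[38;2;21;12;35m[48;2;19;11;32m🬂[0m
[38;2;16;10;29m[48;2;15;9;27m🬎[38;2;16;10;29m[48;2;15;9;27m🬎[38;2;16;10;29m[48;2;15;9;27m🬎[38;2;120;33;48m[48;2;26;8;21m🬁[38;2;64;12;21m[48;2;181;95;109m🬴[38;2;26;7;20m[48;2;153;43;62m🬰[38;2;25;8;22m[48;2;138;20;40m🬴[38;2;28;5;14m[48;2;162;68;83m🬰[38;2;108;22;36m[48;2;35;4;10m🬆[38;2;16;10;29m[48;2;15;9;27m🬎[38;2;16;10;29m[48;2;15;9;27m🬎[38;2;16;10;29m[48;2;15;9;27m🬎[0m
[38;2;13;9;26m[48;2;11;8;23m🬂[38;2;13;9;26m[48;2;11;8;23m🬂[38;2;13;9;26m[48;2;11;8;23m🬂[38;2;13;9;26m[48;2;11;8;23m🬂[38;2;11;8;24m[48;2;32;4;9m🬺[38;2;32;4;9m[48;2;11;8;23m🬂[38;2;32;4;9m[48;2;11;8;23m🬂[38;2;32;4;9m[48;2;11;8;23m🬂[38;2;13;9;26m[48;2;11;8;23m🬂[38;2;13;9;26m[48;2;11;8;23m🬂[38;2;13;9;26m[48;2;11;8;23m🬂[38;2;13;9;26m[48;2;11;8;23m🬂[0m
[38;2;8;7;20m[48;2;7;7;19m🬎[38;2;8;7;20m[48;2;7;7;19m🬎[38;2;8;7;20m[48;2;7;7;19m🬎[38;2;8;7;20m[48;2;7;7;19m🬎[38;2;8;7;20m[48;2;7;7;19m🬎[38;2;8;7;20m[48;2;7;7;19m🬎[38;2;8;7;20m[48;2;7;7;19m🬎[38;2;8;7;20m[48;2;7;7;19m🬎[38;2;8;7;20m[48;2;7;7;19m🬎[38;2;8;7;20m[48;2;7;7;19m🬎[38;2;8;7;20m[48;2;7;7;19m🬎[38;2;8;7;20m[48;2;7;7;19m🬎[0m
</frame>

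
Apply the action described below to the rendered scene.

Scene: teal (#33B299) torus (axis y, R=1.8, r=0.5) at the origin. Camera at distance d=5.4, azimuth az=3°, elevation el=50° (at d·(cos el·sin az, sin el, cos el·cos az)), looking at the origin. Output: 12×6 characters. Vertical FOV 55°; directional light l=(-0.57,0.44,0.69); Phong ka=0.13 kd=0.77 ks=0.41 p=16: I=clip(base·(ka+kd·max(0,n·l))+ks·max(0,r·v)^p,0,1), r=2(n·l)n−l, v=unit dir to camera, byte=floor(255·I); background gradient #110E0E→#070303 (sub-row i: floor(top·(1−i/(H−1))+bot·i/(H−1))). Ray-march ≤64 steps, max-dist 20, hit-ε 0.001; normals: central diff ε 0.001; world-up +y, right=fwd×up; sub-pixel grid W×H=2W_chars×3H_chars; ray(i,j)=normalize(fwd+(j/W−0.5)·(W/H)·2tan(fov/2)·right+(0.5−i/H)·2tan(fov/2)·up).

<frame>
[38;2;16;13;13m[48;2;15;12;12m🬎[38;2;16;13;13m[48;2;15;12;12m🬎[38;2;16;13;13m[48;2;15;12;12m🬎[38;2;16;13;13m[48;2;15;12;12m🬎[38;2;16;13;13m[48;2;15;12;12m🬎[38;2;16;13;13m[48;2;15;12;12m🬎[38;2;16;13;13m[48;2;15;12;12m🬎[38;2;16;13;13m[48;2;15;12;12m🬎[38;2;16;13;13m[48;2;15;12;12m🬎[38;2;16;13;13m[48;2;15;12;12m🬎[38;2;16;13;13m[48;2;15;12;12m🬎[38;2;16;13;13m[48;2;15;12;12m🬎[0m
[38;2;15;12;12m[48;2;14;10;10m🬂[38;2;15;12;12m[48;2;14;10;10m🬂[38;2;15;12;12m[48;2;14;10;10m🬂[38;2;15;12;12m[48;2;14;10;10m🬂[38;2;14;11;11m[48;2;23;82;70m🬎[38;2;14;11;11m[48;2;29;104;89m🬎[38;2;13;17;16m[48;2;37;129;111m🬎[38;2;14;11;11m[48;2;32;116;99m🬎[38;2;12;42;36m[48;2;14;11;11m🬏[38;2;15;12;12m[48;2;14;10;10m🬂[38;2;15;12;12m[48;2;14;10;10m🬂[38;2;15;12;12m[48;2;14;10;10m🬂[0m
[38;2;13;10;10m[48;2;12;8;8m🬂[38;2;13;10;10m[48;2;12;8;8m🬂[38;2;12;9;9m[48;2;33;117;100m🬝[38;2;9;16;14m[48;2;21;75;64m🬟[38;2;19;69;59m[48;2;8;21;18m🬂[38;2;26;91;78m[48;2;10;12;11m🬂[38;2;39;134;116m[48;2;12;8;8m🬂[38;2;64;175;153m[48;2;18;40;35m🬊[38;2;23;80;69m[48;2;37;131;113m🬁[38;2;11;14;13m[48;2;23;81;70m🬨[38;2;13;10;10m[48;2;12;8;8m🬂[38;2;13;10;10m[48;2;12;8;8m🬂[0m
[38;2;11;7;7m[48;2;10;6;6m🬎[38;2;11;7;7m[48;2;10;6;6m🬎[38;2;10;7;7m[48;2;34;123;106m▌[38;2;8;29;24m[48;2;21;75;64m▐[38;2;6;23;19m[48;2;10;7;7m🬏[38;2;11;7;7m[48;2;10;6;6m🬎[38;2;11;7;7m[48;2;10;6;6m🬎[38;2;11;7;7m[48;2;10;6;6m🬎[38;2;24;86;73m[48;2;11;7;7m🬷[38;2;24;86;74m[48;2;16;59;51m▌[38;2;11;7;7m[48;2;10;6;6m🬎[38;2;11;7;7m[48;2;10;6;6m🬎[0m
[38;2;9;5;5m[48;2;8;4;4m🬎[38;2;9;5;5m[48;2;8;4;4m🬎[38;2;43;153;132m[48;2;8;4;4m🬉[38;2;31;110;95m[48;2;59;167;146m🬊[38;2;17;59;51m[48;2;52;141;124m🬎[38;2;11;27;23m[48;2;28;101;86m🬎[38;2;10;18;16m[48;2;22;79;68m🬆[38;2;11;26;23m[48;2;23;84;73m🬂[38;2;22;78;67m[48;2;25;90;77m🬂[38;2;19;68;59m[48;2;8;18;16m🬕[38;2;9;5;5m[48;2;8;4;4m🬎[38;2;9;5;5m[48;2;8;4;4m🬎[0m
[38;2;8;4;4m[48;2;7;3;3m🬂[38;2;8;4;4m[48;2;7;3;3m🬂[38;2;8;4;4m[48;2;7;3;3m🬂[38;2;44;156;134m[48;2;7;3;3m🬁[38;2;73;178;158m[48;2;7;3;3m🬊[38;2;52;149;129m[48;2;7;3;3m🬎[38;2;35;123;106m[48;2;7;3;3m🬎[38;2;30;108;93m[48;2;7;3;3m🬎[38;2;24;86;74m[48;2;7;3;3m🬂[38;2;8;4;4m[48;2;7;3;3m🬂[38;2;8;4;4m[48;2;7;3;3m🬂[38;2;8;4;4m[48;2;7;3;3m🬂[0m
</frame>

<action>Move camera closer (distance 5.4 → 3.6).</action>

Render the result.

<frame>
[38;2;16;13;13m[48;2;15;12;12m🬎[38;2;16;13;13m[48;2;15;12;12m🬎[38;2;16;13;13m[48;2;15;12;12m🬎[38;2;16;13;13m[48;2;15;12;12m🬎[38;2;16;13;13m[48;2;15;12;12m🬎[38;2;16;13;13m[48;2;15;12;12m🬎[38;2;16;13;13m[48;2;15;12;12m🬎[38;2;16;13;13m[48;2;15;12;12m🬎[38;2;16;13;13m[48;2;15;12;12m🬎[38;2;16;13;13m[48;2;15;12;12m🬎[38;2;16;13;13m[48;2;15;12;12m🬎[38;2;16;13;13m[48;2;15;12;12m🬎[0m
[38;2;15;12;12m[48;2;14;10;10m🬂[38;2;15;12;12m[48;2;14;10;10m🬂[38;2;14;11;11m[48;2;22;80;68m🬆[38;2;15;12;12m[48;2;20;71;60m🬀[38;2;24;88;75m[48;2;18;67;57m🬎[38;2;31;111;95m[48;2;27;96;82m🬍[38;2;64;166;146m[48;2;36;125;107m🬇[38;2;36;127;109m[48;2;69;177;156m🬒[38;2;20;73;62m[48;2;49;152;132m🬂[38;2;15;26;23m[48;2;33;117;100m🬊[38;2;22;77;66m[48;2;14;11;11m🬏[38;2;15;12;12m[48;2;14;10;10m🬂[0m
[38;2;12;9;9m[48;2;33;116;99m🬝[38;2;13;30;26m[48;2;23;83;71m🬟[38;2;15;53;46m[48;2;7;27;22m🬂[38;2;6;25;21m[48;2;12;8;8m🬝[38;2;9;33;28m[48;2;12;8;8m🬂[38;2;9;34;29m[48;2;12;8;8m🬀[38;2;13;10;10m[48;2;12;8;8m🬂[38;2;31;109;94m[48;2;12;8;8m🬂[38;2;42;148;127m[48;2;12;8;8m🬊[38;2;41;146;125m[48;2;36;130;111m🬄[38;2;22;76;66m[48;2;31;109;94m🬁[38;2;12;18;16m[48;2;20;74;63m🬨[0m
[38;2;11;8;8m[48;2;33;117;100m🬀[38;2;20;72;62m[48;2;10;38;32m▌[38;2;6;23;19m[48;2;6;23;19m [38;2;6;23;19m[48;2;10;6;6m🬀[38;2;11;7;7m[48;2;10;6;6m🬎[38;2;11;7;7m[48;2;10;6;6m🬎[38;2;11;7;7m[48;2;10;6;6m🬎[38;2;11;7;7m[48;2;10;6;6m🬎[38;2;11;7;7m[48;2;10;6;6m🬎[38;2;26;94;81m[48;2;10;6;6m🬨[38;2;30;105;90m[48;2;25;92;78m🬂[38;2;24;86;74m[48;2;19;70;60m▌[0m
[38;2;34;119;102m[48;2;41;143;123m▐[38;2;16;58;50m[48;2;25;91;78m🬉[38;2;7;28;24m[48;2;17;61;52m🬬[38;2;6;23;19m[48;2;9;5;5m🬲[38;2;6;23;19m[48;2;8;5;5m🬏[38;2;9;5;5m[48;2;8;4;4m🬎[38;2;9;5;5m[48;2;8;4;4m🬎[38;2;9;5;5m[48;2;8;4;4m🬎[38;2;8;9;8m[48;2;11;40;34m🬝[38;2;13;48;41m[48;2;18;66;57m🬄[38;2;23;83;71m[48;2;22;79;68m▐[38;2;23;82;71m[48;2;21;75;64m▌[0m
[38;2;7;3;3m[48;2;43;151;130m🬓[38;2;34;115;99m[48;2;54;153;133m🬊[38;2;21;77;66m[48;2;35;113;98m🬊[38;2;12;44;37m[48;2;23;84;72m🬊[38;2;9;33;28m[48;2;21;73;63m🬎[38;2;7;27;23m[48;2;18;64;55m🬎[38;2;7;20;17m[48;2;15;55;47m🬆[38;2;8;31;26m[48;2;18;65;57m🬆[38;2;15;54;46m[48;2;22;78;67m🬆[38;2;21;75;64m[48;2;25;87;75m🬆[38;2;23;84;72m[48;2;25;88;76m🬂[38;2;23;83;71m[48;2;20;71;61m▌[0m
</frame>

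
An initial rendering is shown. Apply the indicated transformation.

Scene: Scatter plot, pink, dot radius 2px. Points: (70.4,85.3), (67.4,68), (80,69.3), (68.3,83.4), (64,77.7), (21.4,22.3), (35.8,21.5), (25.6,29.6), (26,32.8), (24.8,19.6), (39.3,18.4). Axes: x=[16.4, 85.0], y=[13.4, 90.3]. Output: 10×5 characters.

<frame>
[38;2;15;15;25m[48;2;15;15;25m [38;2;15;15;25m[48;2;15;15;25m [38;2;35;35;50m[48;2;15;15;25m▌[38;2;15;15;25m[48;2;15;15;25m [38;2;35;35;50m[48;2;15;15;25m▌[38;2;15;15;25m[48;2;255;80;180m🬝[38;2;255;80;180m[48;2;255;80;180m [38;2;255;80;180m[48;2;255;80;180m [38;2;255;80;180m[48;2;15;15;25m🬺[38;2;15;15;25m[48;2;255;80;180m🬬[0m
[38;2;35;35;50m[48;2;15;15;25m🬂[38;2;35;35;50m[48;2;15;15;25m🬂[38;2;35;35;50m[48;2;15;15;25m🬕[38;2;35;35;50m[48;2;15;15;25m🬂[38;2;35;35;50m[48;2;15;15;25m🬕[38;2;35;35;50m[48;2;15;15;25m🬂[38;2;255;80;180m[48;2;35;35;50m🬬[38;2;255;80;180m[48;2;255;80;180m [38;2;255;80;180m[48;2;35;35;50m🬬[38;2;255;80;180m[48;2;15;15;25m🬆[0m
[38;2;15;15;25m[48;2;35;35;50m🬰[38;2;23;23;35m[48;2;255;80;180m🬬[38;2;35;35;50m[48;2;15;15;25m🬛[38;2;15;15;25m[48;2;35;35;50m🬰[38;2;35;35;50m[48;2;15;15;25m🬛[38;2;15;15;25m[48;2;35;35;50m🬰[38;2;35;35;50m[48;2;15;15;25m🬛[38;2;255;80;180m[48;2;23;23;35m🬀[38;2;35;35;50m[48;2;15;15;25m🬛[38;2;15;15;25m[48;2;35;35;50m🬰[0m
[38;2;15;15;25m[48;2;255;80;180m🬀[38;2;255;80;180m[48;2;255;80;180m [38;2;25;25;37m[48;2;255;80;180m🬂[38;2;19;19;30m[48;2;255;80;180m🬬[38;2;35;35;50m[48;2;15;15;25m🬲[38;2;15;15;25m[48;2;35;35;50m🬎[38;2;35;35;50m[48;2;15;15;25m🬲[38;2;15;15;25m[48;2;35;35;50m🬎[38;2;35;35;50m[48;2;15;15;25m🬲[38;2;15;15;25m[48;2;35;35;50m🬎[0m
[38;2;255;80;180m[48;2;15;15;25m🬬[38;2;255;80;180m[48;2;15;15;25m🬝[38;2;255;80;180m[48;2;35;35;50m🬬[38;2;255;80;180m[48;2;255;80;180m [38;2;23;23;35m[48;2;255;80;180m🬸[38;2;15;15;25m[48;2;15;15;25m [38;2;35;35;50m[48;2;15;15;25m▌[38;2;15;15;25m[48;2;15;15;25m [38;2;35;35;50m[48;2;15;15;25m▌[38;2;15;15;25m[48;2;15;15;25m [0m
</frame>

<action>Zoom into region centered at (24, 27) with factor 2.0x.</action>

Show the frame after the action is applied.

<frame>
[38;2;15;15;25m[48;2;15;15;25m [38;2;15;15;25m[48;2;15;15;25m [38;2;35;35;50m[48;2;15;15;25m▌[38;2;15;15;25m[48;2;15;15;25m [38;2;35;35;50m[48;2;15;15;25m▌[38;2;15;15;25m[48;2;255;80;180m🬬[38;2;35;35;50m[48;2;15;15;25m▌[38;2;15;15;25m[48;2;15;15;25m [38;2;35;35;50m[48;2;15;15;25m▌[38;2;15;15;25m[48;2;15;15;25m [0m
[38;2;35;35;50m[48;2;15;15;25m🬂[38;2;35;35;50m[48;2;15;15;25m🬂[38;2;35;35;50m[48;2;15;15;25m🬕[38;2;35;35;50m[48;2;15;15;25m🬂[38;2;35;35;50m[48;2;255;80;180m🬐[38;2;255;80;180m[48;2;255;80;180m [38;2;255;80;180m[48;2;27;27;40m🬃[38;2;35;35;50m[48;2;15;15;25m🬂[38;2;35;35;50m[48;2;15;15;25m🬕[38;2;35;35;50m[48;2;15;15;25m🬂[0m
[38;2;15;15;25m[48;2;35;35;50m🬰[38;2;15;15;25m[48;2;35;35;50m🬰[38;2;35;35;50m[48;2;15;15;25m🬛[38;2;21;21;33m[48;2;255;80;180m🬆[38;2;255;80;180m[48;2;255;80;180m [38;2;255;80;180m[48;2;15;15;25m🬝[38;2;255;80;180m[48;2;27;27;40m🬀[38;2;23;23;35m[48;2;255;80;180m🬝[38;2;28;28;41m[48;2;255;80;180m🬊[38;2;15;15;25m[48;2;35;35;50m🬰[0m
[38;2;15;15;25m[48;2;35;35;50m🬎[38;2;15;15;25m[48;2;35;35;50m🬎[38;2;35;35;50m[48;2;15;15;25m🬲[38;2;23;23;35m[48;2;255;80;180m🬺[38;2;255;80;180m[48;2;35;35;50m🬬[38;2;255;80;180m[48;2;28;28;41m🬆[38;2;35;35;50m[48;2;15;15;25m🬲[38;2;255;80;180m[48;2;28;28;41m🬊[38;2;255;80;180m[48;2;255;80;180m [38;2;255;80;180m[48;2;25;25;37m🬛[0m
[38;2;15;15;25m[48;2;15;15;25m [38;2;15;15;25m[48;2;15;15;25m [38;2;35;35;50m[48;2;15;15;25m▌[38;2;15;15;25m[48;2;15;15;25m [38;2;35;35;50m[48;2;15;15;25m▌[38;2;15;15;25m[48;2;15;15;25m [38;2;35;35;50m[48;2;15;15;25m▌[38;2;15;15;25m[48;2;15;15;25m [38;2;255;80;180m[48;2;27;27;40m🬁[38;2;15;15;25m[48;2;15;15;25m [0m
</frame>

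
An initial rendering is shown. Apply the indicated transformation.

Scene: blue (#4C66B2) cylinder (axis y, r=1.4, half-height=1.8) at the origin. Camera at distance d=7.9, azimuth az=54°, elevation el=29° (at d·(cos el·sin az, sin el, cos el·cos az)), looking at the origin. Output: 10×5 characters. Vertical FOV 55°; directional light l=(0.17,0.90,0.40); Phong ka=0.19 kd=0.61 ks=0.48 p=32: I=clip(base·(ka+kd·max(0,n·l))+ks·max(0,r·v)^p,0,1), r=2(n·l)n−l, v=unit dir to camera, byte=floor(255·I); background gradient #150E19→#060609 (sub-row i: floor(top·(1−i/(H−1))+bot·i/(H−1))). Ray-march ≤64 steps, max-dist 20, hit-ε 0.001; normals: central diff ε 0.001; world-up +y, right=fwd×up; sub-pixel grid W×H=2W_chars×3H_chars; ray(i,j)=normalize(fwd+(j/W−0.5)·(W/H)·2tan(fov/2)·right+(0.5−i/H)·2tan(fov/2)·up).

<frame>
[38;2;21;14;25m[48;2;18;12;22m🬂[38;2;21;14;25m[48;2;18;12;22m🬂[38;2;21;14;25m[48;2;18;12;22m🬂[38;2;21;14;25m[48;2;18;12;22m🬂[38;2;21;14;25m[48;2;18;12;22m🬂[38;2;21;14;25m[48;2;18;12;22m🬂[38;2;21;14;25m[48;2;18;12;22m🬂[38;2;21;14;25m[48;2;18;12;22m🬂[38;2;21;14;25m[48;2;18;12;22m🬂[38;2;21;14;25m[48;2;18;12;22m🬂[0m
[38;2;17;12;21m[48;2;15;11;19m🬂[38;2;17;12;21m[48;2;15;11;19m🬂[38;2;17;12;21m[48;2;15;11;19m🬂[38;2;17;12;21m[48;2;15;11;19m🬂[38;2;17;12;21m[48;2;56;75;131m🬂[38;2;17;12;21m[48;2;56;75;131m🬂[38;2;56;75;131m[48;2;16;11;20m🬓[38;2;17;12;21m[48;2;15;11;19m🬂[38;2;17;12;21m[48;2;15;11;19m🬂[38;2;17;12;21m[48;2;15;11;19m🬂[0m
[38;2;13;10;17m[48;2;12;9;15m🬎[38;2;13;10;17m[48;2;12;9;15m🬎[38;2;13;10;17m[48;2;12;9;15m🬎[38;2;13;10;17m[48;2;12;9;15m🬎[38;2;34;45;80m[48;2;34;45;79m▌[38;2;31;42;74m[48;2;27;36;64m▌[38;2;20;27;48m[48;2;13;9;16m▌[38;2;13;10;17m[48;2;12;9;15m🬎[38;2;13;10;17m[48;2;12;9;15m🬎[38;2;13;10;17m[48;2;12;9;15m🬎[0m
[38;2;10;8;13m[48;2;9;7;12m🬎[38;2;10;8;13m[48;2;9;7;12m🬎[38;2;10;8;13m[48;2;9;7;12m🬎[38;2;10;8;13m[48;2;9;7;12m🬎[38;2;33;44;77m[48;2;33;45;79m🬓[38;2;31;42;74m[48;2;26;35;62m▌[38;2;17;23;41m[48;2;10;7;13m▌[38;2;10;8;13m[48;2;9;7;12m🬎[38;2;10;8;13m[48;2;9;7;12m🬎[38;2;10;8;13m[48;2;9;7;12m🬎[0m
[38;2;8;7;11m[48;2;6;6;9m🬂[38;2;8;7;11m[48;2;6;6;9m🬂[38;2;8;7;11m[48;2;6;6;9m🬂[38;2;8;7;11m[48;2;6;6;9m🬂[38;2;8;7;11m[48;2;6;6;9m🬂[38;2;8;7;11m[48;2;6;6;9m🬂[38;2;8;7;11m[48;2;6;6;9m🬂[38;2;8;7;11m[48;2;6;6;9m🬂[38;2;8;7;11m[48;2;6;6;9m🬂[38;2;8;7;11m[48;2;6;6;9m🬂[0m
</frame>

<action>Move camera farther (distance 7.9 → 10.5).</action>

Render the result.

<frame>
[38;2;21;14;25m[48;2;18;12;22m🬂[38;2;21;14;25m[48;2;18;12;22m🬂[38;2;21;14;25m[48;2;18;12;22m🬂[38;2;21;14;25m[48;2;18;12;22m🬂[38;2;21;14;25m[48;2;18;12;22m🬂[38;2;21;14;25m[48;2;18;12;22m🬂[38;2;21;14;25m[48;2;18;12;22m🬂[38;2;21;14;25m[48;2;18;12;22m🬂[38;2;21;14;25m[48;2;18;12;22m🬂[38;2;21;14;25m[48;2;18;12;22m🬂[0m
[38;2;17;12;21m[48;2;15;11;19m🬂[38;2;17;12;21m[48;2;15;11;19m🬂[38;2;17;12;21m[48;2;15;11;19m🬂[38;2;17;12;21m[48;2;15;11;19m🬂[38;2;16;11;20m[48;2;56;75;131m🬝[38;2;16;11;20m[48;2;56;75;131m🬎[38;2;17;12;21m[48;2;15;11;19m🬂[38;2;17;12;21m[48;2;15;11;19m🬂[38;2;17;12;21m[48;2;15;11;19m🬂[38;2;17;12;21m[48;2;15;11;19m🬂[0m
[38;2;13;10;17m[48;2;12;9;15m🬎[38;2;13;10;17m[48;2;12;9;15m🬎[38;2;13;10;17m[48;2;12;9;15m🬎[38;2;13;10;17m[48;2;12;9;15m🬎[38;2;33;44;77m[48;2;12;9;16m🬨[38;2;31;42;74m[48;2;25;33;59m▌[38;2;14;19;33m[48;2;12;9;16m🬀[38;2;13;10;17m[48;2;12;9;15m🬎[38;2;13;10;17m[48;2;12;9;15m🬎[38;2;13;10;17m[48;2;12;9;15m🬎[0m
[38;2;10;8;13m[48;2;9;7;12m🬎[38;2;10;8;13m[48;2;9;7;12m🬎[38;2;10;8;13m[48;2;9;7;12m🬎[38;2;10;8;13m[48;2;9;7;12m🬎[38;2;34;46;80m[48;2;9;7;12m🬉[38;2;27;37;65m[48;2;9;7;12m🬎[38;2;10;8;13m[48;2;9;7;12m🬎[38;2;10;8;13m[48;2;9;7;12m🬎[38;2;10;8;13m[48;2;9;7;12m🬎[38;2;10;8;13m[48;2;9;7;12m🬎[0m
[38;2;8;7;11m[48;2;6;6;9m🬂[38;2;8;7;11m[48;2;6;6;9m🬂[38;2;8;7;11m[48;2;6;6;9m🬂[38;2;8;7;11m[48;2;6;6;9m🬂[38;2;8;7;11m[48;2;6;6;9m🬂[38;2;8;7;11m[48;2;6;6;9m🬂[38;2;8;7;11m[48;2;6;6;9m🬂[38;2;8;7;11m[48;2;6;6;9m🬂[38;2;8;7;11m[48;2;6;6;9m🬂[38;2;8;7;11m[48;2;6;6;9m🬂[0m
</frame>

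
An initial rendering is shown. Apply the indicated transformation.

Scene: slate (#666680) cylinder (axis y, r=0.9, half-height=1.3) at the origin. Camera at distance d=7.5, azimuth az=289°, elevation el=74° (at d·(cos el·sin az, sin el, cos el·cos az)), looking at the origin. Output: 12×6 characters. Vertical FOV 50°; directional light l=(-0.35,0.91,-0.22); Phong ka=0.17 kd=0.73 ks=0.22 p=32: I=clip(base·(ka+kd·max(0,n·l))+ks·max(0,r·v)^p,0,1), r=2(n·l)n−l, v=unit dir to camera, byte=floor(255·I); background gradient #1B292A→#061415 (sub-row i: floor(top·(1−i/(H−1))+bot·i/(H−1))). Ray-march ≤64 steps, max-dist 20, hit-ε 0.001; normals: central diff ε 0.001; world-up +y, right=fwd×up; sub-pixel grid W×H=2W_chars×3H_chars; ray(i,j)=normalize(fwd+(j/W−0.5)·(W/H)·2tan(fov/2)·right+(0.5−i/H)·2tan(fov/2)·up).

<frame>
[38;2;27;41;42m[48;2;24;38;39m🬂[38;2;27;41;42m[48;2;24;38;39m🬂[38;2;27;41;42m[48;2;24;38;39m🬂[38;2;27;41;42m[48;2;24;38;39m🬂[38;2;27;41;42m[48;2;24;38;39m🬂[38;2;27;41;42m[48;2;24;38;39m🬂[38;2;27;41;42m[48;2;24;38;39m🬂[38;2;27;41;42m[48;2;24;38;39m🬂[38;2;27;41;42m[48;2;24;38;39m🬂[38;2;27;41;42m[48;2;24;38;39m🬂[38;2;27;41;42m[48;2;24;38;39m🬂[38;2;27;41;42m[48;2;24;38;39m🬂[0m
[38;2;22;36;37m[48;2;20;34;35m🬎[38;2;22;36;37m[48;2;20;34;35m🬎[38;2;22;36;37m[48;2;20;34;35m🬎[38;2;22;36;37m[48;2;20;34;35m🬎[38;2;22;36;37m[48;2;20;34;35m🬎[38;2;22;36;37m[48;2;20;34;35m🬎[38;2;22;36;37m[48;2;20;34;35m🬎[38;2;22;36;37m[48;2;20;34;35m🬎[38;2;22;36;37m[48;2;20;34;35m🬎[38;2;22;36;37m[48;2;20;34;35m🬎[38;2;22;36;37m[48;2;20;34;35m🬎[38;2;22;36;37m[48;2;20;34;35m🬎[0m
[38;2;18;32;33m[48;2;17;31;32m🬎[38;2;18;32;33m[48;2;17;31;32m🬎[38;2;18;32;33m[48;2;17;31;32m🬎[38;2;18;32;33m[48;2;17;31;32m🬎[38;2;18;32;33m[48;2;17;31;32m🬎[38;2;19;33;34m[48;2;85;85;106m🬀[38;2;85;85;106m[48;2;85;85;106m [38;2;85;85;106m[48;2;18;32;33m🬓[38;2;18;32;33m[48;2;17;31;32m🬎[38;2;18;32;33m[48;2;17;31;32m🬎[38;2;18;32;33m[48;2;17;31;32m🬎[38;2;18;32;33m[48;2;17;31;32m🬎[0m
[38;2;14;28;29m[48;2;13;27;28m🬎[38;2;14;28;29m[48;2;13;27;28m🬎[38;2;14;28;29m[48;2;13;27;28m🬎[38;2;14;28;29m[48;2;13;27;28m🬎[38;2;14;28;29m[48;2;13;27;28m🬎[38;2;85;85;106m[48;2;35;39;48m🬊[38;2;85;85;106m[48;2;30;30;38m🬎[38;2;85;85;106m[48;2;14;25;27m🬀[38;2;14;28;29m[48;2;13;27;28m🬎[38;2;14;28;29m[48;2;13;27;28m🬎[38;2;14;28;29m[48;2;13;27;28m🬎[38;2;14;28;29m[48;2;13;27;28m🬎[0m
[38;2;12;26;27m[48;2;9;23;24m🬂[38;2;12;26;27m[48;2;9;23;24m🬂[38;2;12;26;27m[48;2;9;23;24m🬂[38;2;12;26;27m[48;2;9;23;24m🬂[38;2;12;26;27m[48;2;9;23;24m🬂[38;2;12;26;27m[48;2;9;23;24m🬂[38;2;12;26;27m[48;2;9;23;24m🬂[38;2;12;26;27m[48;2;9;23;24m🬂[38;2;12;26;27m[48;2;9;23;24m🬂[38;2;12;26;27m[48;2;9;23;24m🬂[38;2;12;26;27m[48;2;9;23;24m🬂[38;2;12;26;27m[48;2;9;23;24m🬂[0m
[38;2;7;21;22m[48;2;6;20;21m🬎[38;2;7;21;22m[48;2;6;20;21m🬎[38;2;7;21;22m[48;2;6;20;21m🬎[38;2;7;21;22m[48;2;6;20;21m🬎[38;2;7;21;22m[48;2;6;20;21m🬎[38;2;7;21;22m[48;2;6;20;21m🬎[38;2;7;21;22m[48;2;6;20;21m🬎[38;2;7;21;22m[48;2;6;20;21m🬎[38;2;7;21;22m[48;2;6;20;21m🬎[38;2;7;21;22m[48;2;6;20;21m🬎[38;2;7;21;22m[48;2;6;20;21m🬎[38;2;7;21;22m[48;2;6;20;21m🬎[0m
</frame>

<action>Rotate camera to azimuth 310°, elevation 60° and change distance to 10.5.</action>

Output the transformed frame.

<frame>
[38;2;27;41;42m[48;2;24;38;39m🬂[38;2;27;41;42m[48;2;24;38;39m🬂[38;2;27;41;42m[48;2;24;38;39m🬂[38;2;27;41;42m[48;2;24;38;39m🬂[38;2;27;41;42m[48;2;24;38;39m🬂[38;2;27;41;42m[48;2;24;38;39m🬂[38;2;27;41;42m[48;2;24;38;39m🬂[38;2;27;41;42m[48;2;24;38;39m🬂[38;2;27;41;42m[48;2;24;38;39m🬂[38;2;27;41;42m[48;2;24;38;39m🬂[38;2;27;41;42m[48;2;24;38;39m🬂[38;2;27;41;42m[48;2;24;38;39m🬂[0m
[38;2;22;36;37m[48;2;20;34;35m🬎[38;2;22;36;37m[48;2;20;34;35m🬎[38;2;22;36;37m[48;2;20;34;35m🬎[38;2;22;36;37m[48;2;20;34;35m🬎[38;2;22;36;37m[48;2;20;34;35m🬎[38;2;22;36;37m[48;2;20;34;35m🬎[38;2;22;36;37m[48;2;20;34;35m🬎[38;2;22;36;37m[48;2;20;34;35m🬎[38;2;22;36;37m[48;2;20;34;35m🬎[38;2;22;36;37m[48;2;20;34;35m🬎[38;2;22;36;37m[48;2;20;34;35m🬎[38;2;22;36;37m[48;2;20;34;35m🬎[0m
[38;2;18;32;33m[48;2;17;31;32m🬎[38;2;18;32;33m[48;2;17;31;32m🬎[38;2;18;32;33m[48;2;17;31;32m🬎[38;2;18;32;33m[48;2;17;31;32m🬎[38;2;18;32;33m[48;2;17;31;32m🬎[38;2;85;85;106m[48;2;18;32;33m🬦[38;2;19;33;34m[48;2;85;85;106m🬂[38;2;18;32;33m[48;2;17;31;32m🬎[38;2;18;32;33m[48;2;17;31;32m🬎[38;2;18;32;33m[48;2;17;31;32m🬎[38;2;18;32;33m[48;2;17;31;32m🬎[38;2;18;32;33m[48;2;17;31;32m🬎[0m
[38;2;14;28;29m[48;2;13;27;28m🬎[38;2;14;28;29m[48;2;13;27;28m🬎[38;2;14;28;29m[48;2;13;27;28m🬎[38;2;14;28;29m[48;2;13;27;28m🬎[38;2;14;28;29m[48;2;13;27;28m🬎[38;2;85;85;106m[48;2;25;33;38m🬁[38;2;85;85;106m[48;2;21;21;27m🬂[38;2;14;28;29m[48;2;13;27;28m🬎[38;2;14;28;29m[48;2;13;27;28m🬎[38;2;14;28;29m[48;2;13;27;28m🬎[38;2;14;28;29m[48;2;13;27;28m🬎[38;2;14;28;29m[48;2;13;27;28m🬎[0m
[38;2;12;26;27m[48;2;9;23;24m🬂[38;2;12;26;27m[48;2;9;23;24m🬂[38;2;12;26;27m[48;2;9;23;24m🬂[38;2;12;26;27m[48;2;9;23;24m🬂[38;2;12;26;27m[48;2;9;23;24m🬂[38;2;12;26;27m[48;2;9;23;24m🬂[38;2;12;26;27m[48;2;9;23;24m🬂[38;2;12;26;27m[48;2;9;23;24m🬂[38;2;12;26;27m[48;2;9;23;24m🬂[38;2;12;26;27m[48;2;9;23;24m🬂[38;2;12;26;27m[48;2;9;23;24m🬂[38;2;12;26;27m[48;2;9;23;24m🬂[0m
[38;2;7;21;22m[48;2;6;20;21m🬎[38;2;7;21;22m[48;2;6;20;21m🬎[38;2;7;21;22m[48;2;6;20;21m🬎[38;2;7;21;22m[48;2;6;20;21m🬎[38;2;7;21;22m[48;2;6;20;21m🬎[38;2;7;21;22m[48;2;6;20;21m🬎[38;2;7;21;22m[48;2;6;20;21m🬎[38;2;7;21;22m[48;2;6;20;21m🬎[38;2;7;21;22m[48;2;6;20;21m🬎[38;2;7;21;22m[48;2;6;20;21m🬎[38;2;7;21;22m[48;2;6;20;21m🬎[38;2;7;21;22m[48;2;6;20;21m🬎[0m
</frame>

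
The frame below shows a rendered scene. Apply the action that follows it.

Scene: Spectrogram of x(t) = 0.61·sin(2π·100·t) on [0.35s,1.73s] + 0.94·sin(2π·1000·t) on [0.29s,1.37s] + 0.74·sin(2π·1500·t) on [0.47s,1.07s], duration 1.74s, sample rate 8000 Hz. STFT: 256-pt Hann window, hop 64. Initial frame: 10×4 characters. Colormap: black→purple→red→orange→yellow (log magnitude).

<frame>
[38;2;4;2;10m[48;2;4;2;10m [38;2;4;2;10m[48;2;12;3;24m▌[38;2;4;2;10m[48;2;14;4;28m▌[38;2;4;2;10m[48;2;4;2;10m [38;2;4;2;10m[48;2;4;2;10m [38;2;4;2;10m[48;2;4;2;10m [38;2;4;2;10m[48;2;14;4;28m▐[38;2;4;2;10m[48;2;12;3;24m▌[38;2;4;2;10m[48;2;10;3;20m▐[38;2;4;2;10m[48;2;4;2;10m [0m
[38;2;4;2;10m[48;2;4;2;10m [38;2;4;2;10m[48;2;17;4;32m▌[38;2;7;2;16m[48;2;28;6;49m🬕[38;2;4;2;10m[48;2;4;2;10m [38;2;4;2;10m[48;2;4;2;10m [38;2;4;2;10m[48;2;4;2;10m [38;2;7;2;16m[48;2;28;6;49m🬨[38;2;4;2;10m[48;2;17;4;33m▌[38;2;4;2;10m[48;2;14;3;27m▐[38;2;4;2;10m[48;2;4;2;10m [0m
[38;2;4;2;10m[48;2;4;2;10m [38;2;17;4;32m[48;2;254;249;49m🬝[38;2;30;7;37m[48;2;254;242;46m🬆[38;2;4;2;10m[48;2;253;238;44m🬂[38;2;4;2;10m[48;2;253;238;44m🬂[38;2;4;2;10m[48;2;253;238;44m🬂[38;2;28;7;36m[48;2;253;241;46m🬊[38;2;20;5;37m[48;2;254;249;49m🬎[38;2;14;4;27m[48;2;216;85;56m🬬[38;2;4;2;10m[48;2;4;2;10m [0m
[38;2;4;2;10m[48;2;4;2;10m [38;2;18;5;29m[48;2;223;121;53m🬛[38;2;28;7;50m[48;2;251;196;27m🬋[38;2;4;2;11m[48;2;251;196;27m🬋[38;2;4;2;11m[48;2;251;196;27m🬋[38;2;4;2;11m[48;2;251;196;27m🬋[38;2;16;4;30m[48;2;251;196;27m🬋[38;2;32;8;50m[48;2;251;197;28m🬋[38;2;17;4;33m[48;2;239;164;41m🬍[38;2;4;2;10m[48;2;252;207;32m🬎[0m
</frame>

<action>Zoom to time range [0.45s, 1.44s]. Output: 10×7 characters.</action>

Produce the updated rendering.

<frame>
[38;2;13;3;25m[48;2;4;2;10m▌[38;2;4;2;10m[48;2;4;2;10m [38;2;4;2;10m[48;2;4;2;10m [38;2;4;2;10m[48;2;4;2;10m [38;2;4;2;10m[48;2;4;2;10m [38;2;4;2;10m[48;2;4;2;10m [38;2;13;3;25m[48;2;5;2;12m▌[38;2;4;2;10m[48;2;4;2;10m [38;2;4;2;10m[48;2;4;2;10m [38;2;8;2;17m[48;2;12;3;23m▌[0m
[38;2;4;2;10m[48;2;14;4;27m▐[38;2;4;2;10m[48;2;4;2;10m [38;2;4;2;10m[48;2;4;2;10m [38;2;4;2;10m[48;2;4;2;10m [38;2;4;2;10m[48;2;4;2;10m [38;2;4;2;10m[48;2;4;2;10m [38;2;5;2;13m[48;2;14;4;27m▐[38;2;4;2;10m[48;2;4;2;10m [38;2;4;2;10m[48;2;4;2;10m [38;2;8;2;17m[48;2;13;3;26m▌[0m
[38;2;4;2;10m[48;2;19;4;35m▐[38;2;4;2;10m[48;2;4;2;10m [38;2;4;2;10m[48;2;4;2;10m [38;2;4;2;10m[48;2;4;2;10m [38;2;4;2;10m[48;2;4;2;10m [38;2;4;2;10m[48;2;4;2;10m [38;2;6;2;14m[48;2;19;4;35m▐[38;2;4;2;10m[48;2;4;2;10m [38;2;4;2;10m[48;2;4;2;10m [38;2;10;3;20m[48;2;16;4;30m▌[0m
[38;2;9;3;19m[48;2;43;10;75m🬨[38;2;4;2;10m[48;2;4;2;10m [38;2;4;2;10m[48;2;4;2;10m [38;2;4;2;10m[48;2;4;2;10m [38;2;4;2;10m[48;2;4;2;10m [38;2;4;2;10m[48;2;4;2;10m [38;2;15;3;29m[48;2;43;10;75m🬨[38;2;4;2;10m[48;2;4;2;10m [38;2;4;2;10m[48;2;4;2;10m [38;2;15;4;29m[48;2;25;6;46m🬕[0m
[38;2;251;195;27m[48;2;38;9;49m🬎[38;2;251;195;27m[48;2;4;2;10m🬎[38;2;251;195;27m[48;2;4;2;10m🬎[38;2;251;195;27m[48;2;4;2;10m🬎[38;2;251;195;27m[48;2;4;2;10m🬎[38;2;251;195;27m[48;2;4;2;10m🬎[38;2;251;197;28m[48;2;35;8;53m🬄[38;2;4;2;10m[48;2;4;2;10m [38;2;4;2;10m[48;2;4;2;10m [38;2;37;8;65m[48;2;124;31;85m🬝[0m
[38;2;254;249;49m[48;2;17;4;33m🬂[38;2;254;249;49m[48;2;5;2;13m🬂[38;2;254;249;49m[48;2;5;2;13m🬂[38;2;254;249;49m[48;2;5;2;13m🬂[38;2;254;249;49m[48;2;5;2;13m🬂[38;2;254;249;49m[48;2;5;2;13m🬂[38;2;254;249;49m[48;2;20;5;37m🬂[38;2;254;249;49m[48;2;5;2;12m🬂[38;2;254;249;49m[48;2;5;2;12m🬂[38;2;244;181;37m[48;2;94;23;82m🬊[0m
[38;2;15;4;29m[48;2;252;207;32m🬎[38;2;7;2;15m[48;2;252;207;32m🬎[38;2;7;2;15m[48;2;252;207;32m🬎[38;2;7;2;15m[48;2;252;207;32m🬎[38;2;7;2;15m[48;2;252;207;32m🬎[38;2;7;2;15m[48;2;252;207;32m🬎[38;2;17;4;32m[48;2;252;207;32m🬎[38;2;7;2;15m[48;2;252;207;32m🬎[38;2;7;2;15m[48;2;252;207;32m🬎[38;2;38;8;67m[48;2;252;207;32m🬎[0m
</frame>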